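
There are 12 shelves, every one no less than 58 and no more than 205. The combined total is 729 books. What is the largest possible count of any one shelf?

To make one shelf as large as possible, make the other 11 as small as possible.
The other 11 contribute at least 11 × 58 = 638, leaving at most 729 − 638 = 91.
Since 91 ≤ 205, this is achievable: one at 91 and 11 at 58.

91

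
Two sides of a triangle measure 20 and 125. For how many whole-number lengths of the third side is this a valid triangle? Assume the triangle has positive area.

39

The triangle inequality gives |20 − 125| < c < 20 + 125, i.e. 105 < c < 145.
So c can be any integer from 106 to 144: 39 values.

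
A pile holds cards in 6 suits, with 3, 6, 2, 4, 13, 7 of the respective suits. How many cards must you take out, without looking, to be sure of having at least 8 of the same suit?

30

In the worst case you take as many as possible of each suit without reaching 8: 3 + 6 + 2 + 4 + 7 + 7 = 29.
The next one must give 8 of some suit, so 29 + 1 = 30.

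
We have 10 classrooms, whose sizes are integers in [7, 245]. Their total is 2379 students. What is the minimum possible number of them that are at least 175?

9

Suppose at most 10 − j of them reach 175; then j values are ≤ 174 and the rest ≤ 245.
The total is then ≤ 174·j + 245·(10 − j) = 2450 − 71j. For this to be ≥ 2379 we need j ≤ 1, so at least 10 − 1 = 9 must reach 175.
Exactly 9 works: 9 values at 245 and 1 at 174 total 2379.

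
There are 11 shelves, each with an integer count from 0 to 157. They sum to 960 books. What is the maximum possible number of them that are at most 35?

Each value at 35 or below falls at least 157 − 35 = 122 short of the ceiling 157.
The ceiling total is 11 × 157 = 1727, and we need 960, so at most ⌊(1727 − 960)/122⌋ = 6 can be that low.
k = 6 is achieved by 6 values at 35 and 5 at 157, total 995; lower one of the 157's by 35 (still > 35) to reach 960.

6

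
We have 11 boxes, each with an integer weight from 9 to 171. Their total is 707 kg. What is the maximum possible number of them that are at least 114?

5

Suppose k of them are at least 114. Those contribute at least 114 each and the other 11 − k at least 9 each.
So the total is at least 114k + 9(11 − k) = 99 + 105k. This must be ≤ 707, giving k ≤ 5.
k = 5 is achieved by 5 values at 114 and 6 at 9, total 624; add 83 to one value (staying below 114) to reach 707.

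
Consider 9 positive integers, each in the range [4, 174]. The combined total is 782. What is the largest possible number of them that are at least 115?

If k of the values are ≥ 115, the total is ≥ 115k + 4(9 − k).
Setting 115k + 4(9 − k) ≤ 782 gives 111k ≤ 746, so k ≤ 6.
k = 6 is achieved by 6 values at 115 and 3 at 4, total 702; add 80 to one value (staying below 115) to reach 782.

6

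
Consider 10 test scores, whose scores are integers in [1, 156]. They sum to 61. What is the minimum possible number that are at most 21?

Each value above 21 is at least 22, contributing at least 22 − 1 = 21 above the floor 1.
The sum exceeds the floor total 10 by 51, so at most ⌊51/21⌋ = 2 exceed 21, and at least 8 are ≤ 21.
Exactly 8 works: 8 values at 1 and 2 at 22 total 52; raise one of the low values by 9 (still ≤ 21) to hit 61.

8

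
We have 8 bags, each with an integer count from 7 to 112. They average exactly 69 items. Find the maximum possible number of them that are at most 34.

4

The total is 8 × 69 = 552.
Each value at 34 or below falls at least 112 − 34 = 78 short of the ceiling 112.
The ceiling total is 8 × 112 = 896, and we need 552, so at most ⌊(896 − 552)/78⌋ = 4 can be that low.
k = 4 is achieved by 4 values at 34 and 4 at 112, total 584; lower one of the 112's by 32 (still > 34) to reach 552.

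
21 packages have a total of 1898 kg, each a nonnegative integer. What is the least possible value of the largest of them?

If every one of the 21 were at most 90, the total would be at most 21 × 90 = 1890 < 1898.
Achievable: 8 of them at 91 and 13 at 90 total 1898.

91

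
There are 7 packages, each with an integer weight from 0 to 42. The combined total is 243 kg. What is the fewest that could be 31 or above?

3

Each value short of 31 is at most 30, costing at least 42 − 30 = 12 against the maximum total of 294.
We can afford to lose at most 294 − 243 = 51, so at most ⌊51/12⌋ = 4 fall short, and at least 3 are ≥ 31.
Exactly 3 works: 3 values at 42 and 4 at 30 total 246; lower one of the high values by 3 (still ≥ 31) to hit 243.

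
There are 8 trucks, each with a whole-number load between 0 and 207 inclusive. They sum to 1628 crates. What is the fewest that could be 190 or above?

7

Each value short of 190 is at most 189, costing at least 207 − 189 = 18 against the maximum total of 1656.
We can afford to lose at most 1656 − 1628 = 28, so at most ⌊28/18⌋ = 1 fall short, and at least 7 are ≥ 190.
Exactly 7 works: 7 values at 207 and 1 at 189 total 1638; lower one of the high values by 10 (still ≥ 190) to hit 1628.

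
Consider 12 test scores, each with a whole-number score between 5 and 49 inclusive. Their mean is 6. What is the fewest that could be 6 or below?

The total is 12 × 6 = 72.
Let j be the number exceeding 6. Then the total is ≥ 7·j + 5·(12 − j) = 60 + 2j.
So 2j ≤ 12 and j ≤ 6; hence at least 12 − 6 = 6 are ≤ 6.
Exactly 6 works: 6 values at 5 and 6 at 7 total 72.

6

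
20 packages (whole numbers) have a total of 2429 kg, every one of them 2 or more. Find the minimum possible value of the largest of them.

The average is 2429/20 > 121, so not all 20 can be 121 or less; the largest is ≥ 122.
Taking 11 copies of 121 and 9 copies of 122 gives exactly 2429, so 122 is attained.

122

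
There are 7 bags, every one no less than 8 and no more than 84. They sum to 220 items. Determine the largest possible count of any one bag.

84

Maximizing one value means minimizing the remaining 6.
The other 6 contribute at least 6 × 8 = 48, leaving at most 220 − 48 = 172.
But each bag is capped at 84, so the maximum is 84.
Achievable: one at 84 and the other 6 totalling 136, which fits since 6 × 8 ≤ 136 ≤ 6 × 84.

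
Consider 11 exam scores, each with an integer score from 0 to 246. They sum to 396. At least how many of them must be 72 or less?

6

If only k of them are at most 72, the other 11 − k are at least 73, so the total is at least (11 − k)·73 + k·0.
This is ≤ 396, so (11 − k)·73 + 0k ≤ 396, which gives k ≥ 6.
Exactly 6 works: 6 values at 0 and 5 at 73 total 365; raise one of the low values by 31 (still ≤ 72) to hit 396.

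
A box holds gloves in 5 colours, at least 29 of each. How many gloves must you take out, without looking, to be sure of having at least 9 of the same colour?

41

In the worst case you draw 8 of each of the 5 colours: 5 × 8 = 40.
One more forces 9 of some colour, so 40 + 1 = 41.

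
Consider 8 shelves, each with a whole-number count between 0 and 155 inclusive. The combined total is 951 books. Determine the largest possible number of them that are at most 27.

Suppose k of them are at most 27. Those contribute at most 27 each and the rest at most 155 each.
So the total is at most 27k + 155(8 − k) = 1240 − 128k. This must still be ≥ 951, so k ≤ 2.
k = 2 is achieved by 2 values at 27 and 6 at 155, total 984; lower one of the 155's by 33 (still > 27) to reach 951.

2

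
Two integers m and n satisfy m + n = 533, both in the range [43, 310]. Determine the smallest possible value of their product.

For a fixed sum, mn is smallest when m and n are as far apart as possible.
At the endpoint m = 223, n = 533 − 223 = 310, so mn = 223 × 310 = 69130.

69130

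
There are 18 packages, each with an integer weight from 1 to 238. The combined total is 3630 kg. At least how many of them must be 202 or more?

1

Suppose at most 18 − j of them reach 202; then j values are ≤ 201 and the rest ≤ 238.
The total is then ≤ 201·j + 238·(18 − j) = 4284 − 37j. For this to be ≥ 3630 we need j ≤ 17, so at least 18 − 17 = 1 must reach 202.
Exactly 1 works: 1 value at 238 and 17 at 201 total 3655; lower one of the high values by 25 (still ≥ 202) to hit 3630.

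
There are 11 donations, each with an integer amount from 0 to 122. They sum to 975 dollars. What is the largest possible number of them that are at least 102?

With k values at 102 or above and the rest at least 0, the sum is at least 0 + 102k.
Since the sum is 975, we need 102k ≤ 975, i.e. k ≤ 9.
k = 9 is achieved by 9 values at 102 and 2 at 0, total 918; add 57 to one value (staying below 102) to reach 975.

9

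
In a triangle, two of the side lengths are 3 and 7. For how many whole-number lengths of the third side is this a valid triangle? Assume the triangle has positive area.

The triangle inequality gives |3 − 7| < c < 3 + 7, i.e. 4 < c < 10.
So c can be any integer from 5 to 9: 5 values.

5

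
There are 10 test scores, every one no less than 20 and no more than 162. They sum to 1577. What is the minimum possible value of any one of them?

119

To make one score as small as possible, make the other 9 as large as possible.
The other 9 contribute at most 9 × 162 = 1458, leaving at least 1577 − 1458 = 119.
Since 119 ≥ 20, this is achievable: one at 119 and 9 at 162.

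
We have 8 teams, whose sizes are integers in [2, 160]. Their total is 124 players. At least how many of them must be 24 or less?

4

If only k of them are at most 24, the other 8 − k are at least 25, so the total is at least (8 − k)·25 + k·2.
This is ≤ 124, so (8 − k)·25 + 2k ≤ 124, which gives k ≥ 4.
Exactly 4 works: 4 values at 2 and 4 at 25 total 108; raise one of the low values by 16 (still ≤ 24) to hit 124.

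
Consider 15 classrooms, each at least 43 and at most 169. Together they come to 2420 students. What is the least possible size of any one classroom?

To make one classroom as small as possible, make the other 14 as large as possible.
The other 14 contribute at most 14 × 169 = 2366, leaving at least 2420 − 2366 = 54.
Since 54 ≥ 43, this is achievable: one at 54 and 14 at 169.

54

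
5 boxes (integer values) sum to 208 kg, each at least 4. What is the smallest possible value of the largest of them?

Some value must be at least ⌈208/5⌉ = 42, since 5 × 41 = 205 < 208.
Achievable: 3 of them at 42 and 2 at 41 total 208.

42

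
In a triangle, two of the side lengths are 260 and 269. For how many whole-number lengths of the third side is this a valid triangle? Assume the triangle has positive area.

The triangle inequality gives |260 − 269| < c < 260 + 269, i.e. 9 < c < 529.
So c can be any integer from 10 to 528: 519 values.

519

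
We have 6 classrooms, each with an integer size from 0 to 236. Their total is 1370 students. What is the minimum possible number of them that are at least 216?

4

If only k of them are at least 216, the other 6 − k are at most 215, so the total is at most k·236 + (6 − k)·215.
This must reach 1370, so k·236 + (6 − k)·215 ≥ 1370, giving k ≥ 4.
Exactly 4 works: 4 values at 236 and 2 at 215 total 1374; lower one of the high values by 4 (still ≥ 216) to hit 1370.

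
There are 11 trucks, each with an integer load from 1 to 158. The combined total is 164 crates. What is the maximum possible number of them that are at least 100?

1

If k of the values are ≥ 100, the total is ≥ 100k + 1(11 − k).
Setting 100k + 1(11 − k) ≤ 164 gives 99k ≤ 153, so k ≤ 1.
k = 1 is achieved by 1 value at 100 and 10 at 1, total 110; add 54 to one value (staying below 100) to reach 164.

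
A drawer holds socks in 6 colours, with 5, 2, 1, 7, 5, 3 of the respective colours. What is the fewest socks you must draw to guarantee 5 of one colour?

19

In the worst case you take as many as possible of each colour without reaching 5: 4 + 2 + 1 + 4 + 4 + 3 = 18.
The next one must give 5 of some colour, so 18 + 1 = 19.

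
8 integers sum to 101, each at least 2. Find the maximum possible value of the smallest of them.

The 8 values sum to 101, so their minimum is at most ⌊101/8⌋ = 12.
Taking 3 copies of 12 and 5 copies of 13 gives exactly 101, so 12 is attained.

12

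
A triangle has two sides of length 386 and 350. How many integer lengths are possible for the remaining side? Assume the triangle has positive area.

699

The triangle inequality gives |386 − 350| < c < 386 + 350, i.e. 36 < c < 736.
So c can be any integer from 37 to 735: 699 values.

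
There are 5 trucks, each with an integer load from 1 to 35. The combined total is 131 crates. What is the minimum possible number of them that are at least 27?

1

If only k of them are at least 27, the other 5 − k are at most 26, so the total is at most k·35 + (5 − k)·26.
This must reach 131, so k·35 + (5 − k)·26 ≥ 131, giving k ≥ 1.
Exactly 1 works: 1 value at 35 and 4 at 26 total 139; lower one of the high values by 8 (still ≥ 27) to hit 131.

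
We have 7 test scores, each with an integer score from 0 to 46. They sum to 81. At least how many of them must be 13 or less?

Each value above 13 is at least 14, contributing at least 14 − 0 = 14 above the floor 0.
The sum exceeds the floor total 0 by 81, so at most ⌊81/14⌋ = 5 exceed 13, and at least 2 are ≤ 13.
Exactly 2 works: 2 values at 0 and 5 at 14 total 70; raise one of the low values by 11 (still ≤ 13) to hit 81.

2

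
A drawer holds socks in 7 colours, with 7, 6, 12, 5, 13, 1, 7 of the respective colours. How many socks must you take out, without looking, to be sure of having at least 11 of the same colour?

47

In the worst case you take as many as possible of each colour without reaching 11: 7 + 6 + 10 + 5 + 10 + 1 + 7 = 46.
The next one must give 11 of some colour, so 46 + 1 = 47.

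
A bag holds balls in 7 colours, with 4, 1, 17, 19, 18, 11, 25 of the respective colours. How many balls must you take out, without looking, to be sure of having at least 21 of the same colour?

91

In the worst case you take as many as possible of each colour without reaching 21: 4 + 1 + 17 + 19 + 18 + 11 + 20 = 90.
The next one must give 21 of some colour, so 90 + 1 = 91.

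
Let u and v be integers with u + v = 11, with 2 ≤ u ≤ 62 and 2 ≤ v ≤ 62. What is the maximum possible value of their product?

With u + v fixed, uv peaks when the two are closest together.
Taking u = 5 and v = 6 (both in [2, 62]) gives uv = 30.

30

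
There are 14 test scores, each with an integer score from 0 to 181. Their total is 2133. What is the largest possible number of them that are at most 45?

Each value at 45 or below falls at least 181 − 45 = 136 short of the ceiling 181.
The ceiling total is 14 × 181 = 2534, and we need 2133, so at most ⌊(2534 − 2133)/136⌋ = 2 can be that low.
k = 2 is achieved by 2 values at 45 and 12 at 181, total 2262; lower one of the 181's by 129 (still > 45) to reach 2133.

2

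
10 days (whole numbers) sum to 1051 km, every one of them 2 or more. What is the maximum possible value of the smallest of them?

105

The 10 values sum to 1051, so their minimum is at most ⌊1051/10⌋ = 105.
Taking 9 copies of 105 and 1 copy of 106 gives exactly 1051, so 105 is attained.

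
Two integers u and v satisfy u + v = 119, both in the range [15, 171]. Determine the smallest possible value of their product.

1560

For a fixed sum, uv is smallest when u and v are as far apart as possible.
The extreme feasible split is u = 15, v = 104, giving uv = 1560.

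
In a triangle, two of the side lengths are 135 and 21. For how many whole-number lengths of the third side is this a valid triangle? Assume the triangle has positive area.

41

The triangle inequality gives |135 − 21| < c < 135 + 21, i.e. 114 < c < 156.
So c can be any integer from 115 to 155: 41 values.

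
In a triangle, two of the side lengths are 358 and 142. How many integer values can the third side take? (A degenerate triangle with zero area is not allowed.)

283

The triangle inequality gives |358 − 142| < c < 358 + 142, i.e. 216 < c < 500.
So c can be any integer from 217 to 499: 283 values.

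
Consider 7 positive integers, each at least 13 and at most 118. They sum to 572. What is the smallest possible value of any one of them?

To make one integer as small as possible, make the other 6 as large as possible.
The other 6 can take up 6 × 118 = 708 ≥ 572 − 13, so one integer can sit at its floor of 13.
Achievable: one at 13 and the other 6 totalling 559, which fits since 6 × 13 ≤ 559 ≤ 6 × 118.

13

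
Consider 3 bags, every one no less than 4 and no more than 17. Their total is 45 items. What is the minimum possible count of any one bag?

To make one bag as small as possible, make the other 2 as large as possible.
The other 2 contribute at most 2 × 17 = 34, leaving at least 45 − 34 = 11.
Since 11 ≥ 4, this is achievable: one at 11 and 2 at 17.

11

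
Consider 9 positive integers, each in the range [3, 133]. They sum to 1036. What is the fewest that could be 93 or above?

6

Suppose at most 9 − j of them reach 93; then j values are ≤ 92 and the rest ≤ 133.
The total is then ≤ 92·j + 133·(9 − j) = 1197 − 41j. For this to be ≥ 1036 we need j ≤ 3, so at least 9 − 3 = 6 must reach 93.
Exactly 6 works: 6 values at 133 and 3 at 92 total 1074; lower one of the high values by 38 (still ≥ 93) to hit 1036.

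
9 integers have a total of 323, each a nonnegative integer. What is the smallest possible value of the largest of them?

The average is 323/9 > 35, so not all 9 can be 35 or less; the largest is ≥ 36.
Achievable: 8 of them at 36 and 1 at 35 total 323.

36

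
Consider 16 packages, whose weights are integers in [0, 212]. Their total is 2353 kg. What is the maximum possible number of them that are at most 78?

7

Each value at 78 or below falls at least 212 − 78 = 134 short of the ceiling 212.
The ceiling total is 16 × 212 = 3392, and we need 2353, so at most ⌊(3392 − 2353)/134⌋ = 7 can be that low.
k = 7 is achieved by 7 values at 78 and 9 at 212, total 2454; lower one of the 212's by 101 (still > 78) to reach 2353.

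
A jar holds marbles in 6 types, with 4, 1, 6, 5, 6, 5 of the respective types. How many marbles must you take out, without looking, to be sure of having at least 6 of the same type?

26

In the worst case you take as many as possible of each type without reaching 6: 4 + 1 + 5 + 5 + 5 + 5 = 25.
The next one must give 6 of some type, so 25 + 1 = 26.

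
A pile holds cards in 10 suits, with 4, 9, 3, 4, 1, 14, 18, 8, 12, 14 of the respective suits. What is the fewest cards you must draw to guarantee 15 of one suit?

84

In the worst case you take as many as possible of each suit without reaching 15: 4 + 9 + 3 + 4 + 1 + 14 + 14 + 8 + 12 + 14 = 83.
The next one must give 15 of some suit, so 83 + 1 = 84.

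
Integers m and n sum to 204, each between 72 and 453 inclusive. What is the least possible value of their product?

9504

Since m + n is fixed, pushing one of them to its bound minimizes the product.
At the endpoint m = 72, n = 204 − 72 = 132, so mn = 72 × 132 = 9504.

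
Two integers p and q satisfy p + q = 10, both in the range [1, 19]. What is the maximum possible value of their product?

pq = p(10 − p) is maximized when p is as near 10/2 as the bounds allow.
Taking p = 5 and q = 5 (both in [1, 19]) gives pq = 25.

25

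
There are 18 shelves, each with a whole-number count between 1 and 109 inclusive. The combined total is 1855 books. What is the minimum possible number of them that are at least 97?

Each value short of 97 is at most 96, costing at least 109 − 96 = 13 against the maximum total of 1962.
We can afford to lose at most 1962 − 1855 = 107, so at most ⌊107/13⌋ = 8 fall short, and at least 10 are ≥ 97.
Exactly 10 works: 10 values at 109 and 8 at 96 total 1858; lower one of the high values by 3 (still ≥ 97) to hit 1855.

10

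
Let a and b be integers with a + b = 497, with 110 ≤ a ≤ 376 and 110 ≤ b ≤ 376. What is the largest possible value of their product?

61752

With a + b fixed, ab peaks when the two are closest together.
Taking a = 248 and b = 249 (both in [110, 376]) gives ab = 61752.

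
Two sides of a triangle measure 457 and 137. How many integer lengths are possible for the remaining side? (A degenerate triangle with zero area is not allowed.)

The triangle inequality gives |457 − 137| < c < 457 + 137, i.e. 320 < c < 594.
So c can be any integer from 321 to 593: 273 values.

273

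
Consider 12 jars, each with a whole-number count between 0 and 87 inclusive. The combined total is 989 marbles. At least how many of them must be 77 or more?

7

Each value short of 77 is at most 76, costing at least 87 − 76 = 11 against the maximum total of 1044.
We can afford to lose at most 1044 − 989 = 55, so at most ⌊55/11⌋ = 5 fall short, and at least 7 are ≥ 77.
Exactly 7 works: 7 values at 87 and 5 at 76 total 989.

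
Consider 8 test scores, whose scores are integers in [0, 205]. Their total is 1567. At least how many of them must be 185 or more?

Suppose at most 8 − j of them reach 185; then j values are ≤ 184 and the rest ≤ 205.
The total is then ≤ 184·j + 205·(8 − j) = 1640 − 21j. For this to be ≥ 1567 we need j ≤ 3, so at least 8 − 3 = 5 must reach 185.
Exactly 5 works: 5 values at 205 and 3 at 184 total 1577; lower one of the high values by 10 (still ≥ 185) to hit 1567.

5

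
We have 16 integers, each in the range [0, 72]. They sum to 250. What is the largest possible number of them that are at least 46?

Suppose k of them are at least 46. Those contribute at least 46 each and the other 16 − k at least 0 each.
So the total is at least 46k + 0(16 − k) = 0 + 46k. This must be ≤ 250, giving k ≤ 5.
k = 5 is achieved by 5 values at 46 and 11 at 0, total 230; add 20 to one value (staying below 46) to reach 250.

5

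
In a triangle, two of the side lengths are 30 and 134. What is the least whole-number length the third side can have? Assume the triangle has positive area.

105

The third side must exceed |30 − 134| = 104.
The smallest integer above 104 is 105.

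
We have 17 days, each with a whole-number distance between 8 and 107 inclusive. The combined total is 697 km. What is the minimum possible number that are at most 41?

1

If only k of them are at most 41, the other 17 − k are at least 42, so the total is at least (17 − k)·42 + k·8.
This is ≤ 697, so (17 − k)·42 + 8k ≤ 697, which gives k ≥ 1.
Exactly 1 works: 1 value at 8 and 16 at 42 total 680; raise one of the low values by 17 (still ≤ 41) to hit 697.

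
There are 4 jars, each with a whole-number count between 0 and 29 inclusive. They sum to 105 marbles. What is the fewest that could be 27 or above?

1

If only k of them are at least 27, the other 4 − k are at most 26, so the total is at most k·29 + (4 − k)·26.
This must reach 105, so k·29 + (4 − k)·26 ≥ 105, giving k ≥ 1.
Exactly 1 works: 1 value at 29 and 3 at 26 total 107; lower one of the high values by 2 (still ≥ 27) to hit 105.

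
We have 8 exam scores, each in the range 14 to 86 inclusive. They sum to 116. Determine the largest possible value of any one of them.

18

To make one score as large as possible, make the other 7 as small as possible.
The other 7 contribute at least 7 × 14 = 98, leaving at most 116 − 98 = 18.
Since 18 ≤ 86, this is achievable: one at 18 and 7 at 14.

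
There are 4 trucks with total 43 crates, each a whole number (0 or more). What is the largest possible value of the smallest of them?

10

The 4 values sum to 43, so their minimum is at most ⌊43/4⌋ = 10.
Equality holds with 1 value of 10 and 3 values of 11.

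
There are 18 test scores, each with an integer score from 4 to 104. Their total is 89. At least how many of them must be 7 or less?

If only k of them are at most 7, the other 18 − k are at least 8, so the total is at least (18 − k)·8 + k·4.
This is ≤ 89, so (18 − k)·8 + 4k ≤ 89, which gives k ≥ 14.
Exactly 14 works: 14 values at 4 and 4 at 8 total 88; raise one of the low values by 1 (still ≤ 7) to hit 89.

14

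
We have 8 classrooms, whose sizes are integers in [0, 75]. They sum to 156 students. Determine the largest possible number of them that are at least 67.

2

Suppose k of them are at least 67. Those contribute at least 67 each and the other 8 − k at least 0 each.
So the total is at least 67k + 0(8 − k) = 0 + 67k. This must be ≤ 156, giving k ≤ 2.
k = 2 is achieved by 2 values at 67 and 6 at 0, total 134; add 22 to one value (staying below 67) to reach 156.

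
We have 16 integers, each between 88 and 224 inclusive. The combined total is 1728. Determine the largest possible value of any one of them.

To make one integer as large as possible, make the other 15 as small as possible.
The other 15 contribute at least 15 × 88 = 1320, leaving at most 1728 − 1320 = 408.
But each integer is capped at 224, so the maximum is 224.
Achievable: one at 224 and the other 15 totalling 1504, which fits since 15 × 88 ≤ 1504 ≤ 15 × 224.

224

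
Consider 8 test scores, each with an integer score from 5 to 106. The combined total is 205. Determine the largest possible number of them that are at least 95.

With k values at 95 or above and the rest at least 5, the sum is at least 40 + 90k.
Since the sum is 205, we need 90k ≤ 165, i.e. k ≤ 1.
k = 1 is achieved by 1 value at 95 and 7 at 5, total 130; add 75 to one value (staying below 95) to reach 205.

1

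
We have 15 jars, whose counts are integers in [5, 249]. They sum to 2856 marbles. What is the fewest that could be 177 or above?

Each value short of 177 is at most 176, costing at least 249 − 176 = 73 against the maximum total of 3735.
We can afford to lose at most 3735 − 2856 = 879, so at most ⌊879/73⌋ = 12 fall short, and at least 3 are ≥ 177.
Exactly 3 works: 3 values at 249 and 12 at 176 total 2859; lower one of the high values by 3 (still ≥ 177) to hit 2856.

3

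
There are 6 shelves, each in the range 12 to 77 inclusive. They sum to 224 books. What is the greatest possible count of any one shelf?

77

Maximizing one value means minimizing the remaining 5.
The other 5 contribute at least 5 × 12 = 60, leaving at most 224 − 60 = 164.
But each shelf is capped at 77, so the maximum is 77.
Achievable: one at 77 and the other 5 totalling 147, which fits since 5 × 12 ≤ 147 ≤ 5 × 77.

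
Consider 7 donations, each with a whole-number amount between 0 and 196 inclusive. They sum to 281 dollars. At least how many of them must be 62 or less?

3

Let j be the number exceeding 62. Then the total is ≥ 63·j + 0·(7 − j) = 0 + 63j.
So 63j ≤ 281 and j ≤ 4; hence at least 7 − 4 = 3 are ≤ 62.
Exactly 3 works: 3 values at 0 and 4 at 63 total 252; raise one of the low values by 29 (still ≤ 62) to hit 281.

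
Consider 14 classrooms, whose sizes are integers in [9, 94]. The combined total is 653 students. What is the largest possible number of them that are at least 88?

With k values at 88 or above and the rest at least 9, the sum is at least 126 + 79k.
Since the sum is 653, we need 79k ≤ 527, i.e. k ≤ 6.
k = 6 is achieved by 6 values at 88 and 8 at 9, total 600; add 53 to one value (staying below 88) to reach 653.

6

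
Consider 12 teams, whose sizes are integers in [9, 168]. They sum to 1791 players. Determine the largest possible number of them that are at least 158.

11

If k of the values are ≥ 158, the total is ≥ 158k + 9(12 − k).
Setting 158k + 9(12 − k) ≤ 1791 gives 149k ≤ 1683, so k ≤ 11.
k = 11 is achieved by 11 values at 158 and 1 at 9, total 1747; add 44 to one value (staying below 158) to reach 1791.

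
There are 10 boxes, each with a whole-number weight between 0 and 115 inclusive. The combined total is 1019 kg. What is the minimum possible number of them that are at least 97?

4

Each value short of 97 is at most 96, costing at least 115 − 96 = 19 against the maximum total of 1150.
We can afford to lose at most 1150 − 1019 = 131, so at most ⌊131/19⌋ = 6 fall short, and at least 4 are ≥ 97.
Exactly 4 works: 4 values at 115 and 6 at 96 total 1036; lower one of the high values by 17 (still ≥ 97) to hit 1019.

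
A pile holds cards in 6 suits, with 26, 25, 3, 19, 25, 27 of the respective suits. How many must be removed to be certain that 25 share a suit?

119

In the worst case you take as many as possible of each suit without reaching 25: 24 + 24 + 3 + 19 + 24 + 24 = 118.
The next one must give 25 of some suit, so 118 + 1 = 119.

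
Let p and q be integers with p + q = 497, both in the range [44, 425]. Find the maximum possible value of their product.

61752

For a fixed sum, the product pq is largest when p and q are as close as possible.
Taking p = 248 and q = 249 (both in [44, 425]) gives pq = 61752.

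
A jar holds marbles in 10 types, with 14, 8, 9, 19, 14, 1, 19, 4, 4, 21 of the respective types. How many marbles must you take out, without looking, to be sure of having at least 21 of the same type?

In the worst case you take as many as possible of each type without reaching 21: 14 + 8 + 9 + 19 + 14 + 1 + 19 + 4 + 4 + 20 = 112.
The next one must give 21 of some type, so 112 + 1 = 113.

113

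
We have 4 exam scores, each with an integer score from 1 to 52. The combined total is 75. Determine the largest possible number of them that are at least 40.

If k of the values are ≥ 40, the total is ≥ 40k + 1(4 − k).
Setting 40k + 1(4 − k) ≤ 75 gives 39k ≤ 71, so k ≤ 1.
k = 1 is achieved by 1 value at 40 and 3 at 1, total 43; add 32 to one value (staying below 40) to reach 75.

1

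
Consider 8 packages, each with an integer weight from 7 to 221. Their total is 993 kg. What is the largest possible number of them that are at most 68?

5

Suppose k of them are at most 68. Those contribute at most 68 each and the rest at most 221 each.
So the total is at most 68k + 221(8 − k) = 1768 − 153k. This must still be ≥ 993, so k ≤ 5.
k = 5 is achieved by 5 values at 68 and 3 at 221, total 1003; lower one of the 221's by 10 (still > 68) to reach 993.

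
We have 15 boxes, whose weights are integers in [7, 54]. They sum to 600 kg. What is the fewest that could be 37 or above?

Each value short of 37 is at most 36, costing at least 54 − 36 = 18 against the maximum total of 810.
We can afford to lose at most 810 − 600 = 210, so at most ⌊210/18⌋ = 11 fall short, and at least 4 are ≥ 37.
Exactly 4 works: 4 values at 54 and 11 at 36 total 612; lower one of the high values by 12 (still ≥ 37) to hit 600.

4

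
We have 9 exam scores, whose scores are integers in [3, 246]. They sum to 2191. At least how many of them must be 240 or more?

Each value short of 240 is at most 239, costing at least 246 − 239 = 7 against the maximum total of 2214.
We can afford to lose at most 2214 − 2191 = 23, so at most ⌊23/7⌋ = 3 fall short, and at least 6 are ≥ 240.
Exactly 6 works: 6 values at 246 and 3 at 239 total 2193; lower one of the high values by 2 (still ≥ 240) to hit 2191.

6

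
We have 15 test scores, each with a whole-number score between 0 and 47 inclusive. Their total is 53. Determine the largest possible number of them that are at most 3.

14

Each value at 3 or below falls at least 47 − 3 = 44 short of the ceiling 47.
The ceiling total is 15 × 47 = 705, and we need 53, so at most ⌊(705 − 53)/44⌋ = 14 can be that low.
k = 14 is achieved by 14 values at 3 and 1 at 47, total 89; lower one of the 47's by 36 (still > 3) to reach 53.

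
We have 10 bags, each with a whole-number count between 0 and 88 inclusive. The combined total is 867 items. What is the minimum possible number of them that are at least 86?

If only k of them are at least 86, the other 10 − k are at most 85, so the total is at most k·88 + (10 − k)·85.
This must reach 867, so k·88 + (10 − k)·85 ≥ 867, giving k ≥ 6.
Exactly 6 works: 6 values at 88 and 4 at 85 total 868; lower one of the high values by 1 (still ≥ 86) to hit 867.

6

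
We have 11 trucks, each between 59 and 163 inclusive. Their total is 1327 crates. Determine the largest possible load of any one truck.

163

To make one truck as large as possible, make the other 10 as small as possible.
The other 10 contribute at least 10 × 59 = 590, leaving at most 1327 − 590 = 737.
But each truck is capped at 163, so the maximum is 163.
Achievable: one at 163 and the other 10 totalling 1164, which fits since 10 × 59 ≤ 1164 ≤ 10 × 163.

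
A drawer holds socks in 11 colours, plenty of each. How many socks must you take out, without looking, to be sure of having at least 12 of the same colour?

122

In the worst case you draw 11 of each of the 11 colours: 11 × 11 = 121.
One more forces 12 of some colour, so 121 + 1 = 122.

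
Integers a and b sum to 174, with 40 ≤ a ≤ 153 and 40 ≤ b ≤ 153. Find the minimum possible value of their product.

ab = a(174 − a) is concave in a, so over [40, 134] it is minimized at an endpoint.
At the endpoint a = 40, b = 174 − 40 = 134, so ab = 40 × 134 = 5360.

5360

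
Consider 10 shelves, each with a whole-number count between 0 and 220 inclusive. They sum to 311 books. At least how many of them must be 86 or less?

7

Let j be the number exceeding 86. Then the total is ≥ 87·j + 0·(10 − j) = 0 + 87j.
So 87j ≤ 311 and j ≤ 3; hence at least 10 − 3 = 7 are ≤ 86.
Exactly 7 works: 7 values at 0 and 3 at 87 total 261; raise one of the low values by 50 (still ≤ 86) to hit 311.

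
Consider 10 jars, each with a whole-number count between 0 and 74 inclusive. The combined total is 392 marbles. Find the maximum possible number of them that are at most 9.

5

Suppose k of them are at most 9. Those contribute at most 9 each and the rest at most 74 each.
So the total is at most 9k + 74(10 − k) = 740 − 65k. This must still be ≥ 392, so k ≤ 5.
k = 5 is achieved by 5 values at 9 and 5 at 74, total 415; lower one of the 74's by 23 (still > 9) to reach 392.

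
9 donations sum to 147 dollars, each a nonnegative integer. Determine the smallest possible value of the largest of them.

The 9 values sum to 147, so their maximum is at least ⌈147/9⌉ = 17.
Achievable: 3 of them at 17 and 6 at 16 total 147.

17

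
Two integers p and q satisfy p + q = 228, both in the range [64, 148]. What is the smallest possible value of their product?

11840

For a fixed sum, pq is smallest when p and q are as far apart as possible.
The extreme feasible split is p = 80, q = 148, giving pq = 11840.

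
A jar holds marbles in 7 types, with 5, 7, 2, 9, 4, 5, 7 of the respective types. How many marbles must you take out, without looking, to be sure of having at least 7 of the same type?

In the worst case you take as many as possible of each type without reaching 7: 5 + 6 + 2 + 6 + 4 + 5 + 6 = 34.
The next one must give 7 of some type, so 34 + 1 = 35.

35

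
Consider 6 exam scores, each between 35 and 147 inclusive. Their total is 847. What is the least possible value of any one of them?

112

To make one score as small as possible, make the other 5 as large as possible.
The other 5 contribute at most 5 × 147 = 735, leaving at least 847 − 735 = 112.
Since 112 ≥ 35, this is achievable: one at 112 and 5 at 147.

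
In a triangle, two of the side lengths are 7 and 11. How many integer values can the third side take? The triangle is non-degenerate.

The triangle inequality gives |7 − 11| < c < 7 + 11, i.e. 4 < c < 18.
So c can be any integer from 5 to 17: 13 values.

13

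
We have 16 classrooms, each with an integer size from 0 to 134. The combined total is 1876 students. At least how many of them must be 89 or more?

11

If only k of them are at least 89, the other 16 − k are at most 88, so the total is at most k·134 + (16 − k)·88.
This must reach 1876, so k·134 + (16 − k)·88 ≥ 1876, giving k ≥ 11.
Exactly 11 works: 11 values at 134 and 5 at 88 total 1914; lower one of the high values by 38 (still ≥ 89) to hit 1876.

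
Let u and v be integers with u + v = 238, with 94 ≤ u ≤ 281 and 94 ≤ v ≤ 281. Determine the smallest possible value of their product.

uv = u(238 − u) is concave in u, so over [94, 144] it is minimized at an endpoint.
The extreme feasible split is u = 94, v = 144, giving uv = 13536.

13536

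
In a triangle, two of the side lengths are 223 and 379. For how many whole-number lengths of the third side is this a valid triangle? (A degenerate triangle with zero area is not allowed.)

The triangle inequality gives |223 − 379| < c < 223 + 379, i.e. 156 < c < 602.
So c can be any integer from 157 to 601: 445 values.

445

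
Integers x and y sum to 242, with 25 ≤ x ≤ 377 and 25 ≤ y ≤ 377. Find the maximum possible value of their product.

14641

xy = x(242 − x) is maximized when x is as near 242/2 as the bounds allow.
Taking x = 121 and y = 121 (both in [25, 377]) gives xy = 14641.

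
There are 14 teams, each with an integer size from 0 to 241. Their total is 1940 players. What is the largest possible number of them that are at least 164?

Suppose k of them are at least 164. Those contribute at least 164 each and the other 14 − k at least 0 each.
So the total is at least 164k + 0(14 − k) = 0 + 164k. This must be ≤ 1940, giving k ≤ 11.
k = 11 is achieved by 11 values at 164 and 3 at 0, total 1804; add 136 to one value (staying below 164) to reach 1940.

11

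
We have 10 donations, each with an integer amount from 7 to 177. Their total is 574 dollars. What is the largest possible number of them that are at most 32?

8

Each value at 32 or below falls at least 177 − 32 = 145 short of the ceiling 177.
The ceiling total is 10 × 177 = 1770, and we need 574, so at most ⌊(1770 − 574)/145⌋ = 8 can be that low.
k = 8 is achieved by 8 values at 32 and 2 at 177, total 610; lower one of the 177's by 36 (still > 32) to reach 574.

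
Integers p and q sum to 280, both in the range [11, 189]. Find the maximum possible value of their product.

For a fixed sum, the product pq is largest when p and q are as close as possible.
Taking p = 140 and q = 140 (both in [11, 189]) gives pq = 19600.

19600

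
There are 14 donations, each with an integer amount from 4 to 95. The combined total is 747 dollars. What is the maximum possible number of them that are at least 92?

Suppose k of them are at least 92. Those contribute at least 92 each and the other 14 − k at least 4 each.
So the total is at least 92k + 4(14 − k) = 56 + 88k. This must be ≤ 747, giving k ≤ 7.
k = 7 is achieved by 7 values at 92 and 7 at 4, total 672; add 75 to one value (staying below 92) to reach 747.

7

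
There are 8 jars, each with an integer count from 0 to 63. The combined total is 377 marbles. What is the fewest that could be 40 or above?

3

Suppose at most 8 − j of them reach 40; then j values are ≤ 39 and the rest ≤ 63.
The total is then ≤ 39·j + 63·(8 − j) = 504 − 24j. For this to be ≥ 377 we need j ≤ 5, so at least 8 − 5 = 3 must reach 40.
Exactly 3 works: 3 values at 63 and 5 at 39 total 384; lower one of the high values by 7 (still ≥ 40) to hit 377.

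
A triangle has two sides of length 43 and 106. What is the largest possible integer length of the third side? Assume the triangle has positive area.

148

The third side must be less than 43 + 106 = 149.
The largest integer below 149 is 148.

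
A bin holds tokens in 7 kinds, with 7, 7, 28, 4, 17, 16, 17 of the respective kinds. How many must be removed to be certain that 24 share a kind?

92

In the worst case you take as many as possible of each kind without reaching 24: 7 + 7 + 23 + 4 + 17 + 16 + 17 = 91.
The next one must give 24 of some kind, so 91 + 1 = 92.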